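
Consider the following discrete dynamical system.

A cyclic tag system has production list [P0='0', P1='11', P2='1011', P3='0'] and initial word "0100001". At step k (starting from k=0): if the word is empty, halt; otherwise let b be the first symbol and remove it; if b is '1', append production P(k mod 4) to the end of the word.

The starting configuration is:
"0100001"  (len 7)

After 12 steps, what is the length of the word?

t=0: "0100001"  (len 7)
t=1: "100001"  (len 6)
t=2: "0000111"  (len 7)
t=3: "000111"  (len 6)
t=4: "00111"  (len 5)
t=5: "0111"  (len 4)
t=6: "111"  (len 3)
t=7: "111011"  (len 6)
t=8: "110110"  (len 6)
t=9: "101100"  (len 6)
t=10: "0110011"  (len 7)
t=11: "110011"  (len 6)
t=12: "100110"  (len 6)

6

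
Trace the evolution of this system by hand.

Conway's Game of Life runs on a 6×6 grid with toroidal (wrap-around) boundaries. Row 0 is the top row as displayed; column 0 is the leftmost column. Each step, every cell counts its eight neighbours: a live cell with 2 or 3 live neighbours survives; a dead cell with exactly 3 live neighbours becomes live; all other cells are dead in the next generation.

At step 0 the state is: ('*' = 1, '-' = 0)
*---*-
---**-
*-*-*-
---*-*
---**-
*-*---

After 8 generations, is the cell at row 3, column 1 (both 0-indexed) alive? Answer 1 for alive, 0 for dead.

t=0: *---*-
---**-
*-*-*-
---*-*
---**-
*-*---
t=1: -*--*-
-*--*-
--*---
--*--*
--****
-*--*-
t=2: ******
-***--
-***--
-**--*
***--*
**----
t=3: ----**
-----*
----*-
----**
-----*
------
t=4: ----**
-----*
----*-
----**
----**
----**
t=5: *-----
-----*
----*-
---*--
*--*--
*--*--
t=6: *----*
-----*
----*-
---**-
--***-
**---*
t=7: -*--*-
*---**
---***
--*--*
***---
-***--
t=8: -*--*-
*-----
---*--
--*--*
*-----
---*--

0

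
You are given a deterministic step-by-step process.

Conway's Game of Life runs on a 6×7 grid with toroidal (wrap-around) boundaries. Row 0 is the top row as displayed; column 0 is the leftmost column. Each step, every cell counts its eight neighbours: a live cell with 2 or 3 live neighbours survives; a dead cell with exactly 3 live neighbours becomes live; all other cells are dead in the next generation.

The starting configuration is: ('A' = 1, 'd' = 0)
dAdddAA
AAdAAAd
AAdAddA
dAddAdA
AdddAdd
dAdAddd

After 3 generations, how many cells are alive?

2

t=0: dAdddAA
AAdAAAd
AAdAddA
dAddAdA
AdddAdd
dAdAddd
t=1: dAdAdAA
dddAddd
dddAddd
dAAAAdA
AAAAAAd
dAAdAAA
t=2: dAdAddA
dddAddd
ddddddd
ddddddA
ddddddd
ddddddd
t=3: ddAdddd
ddAdddd
ddddddd
ddddddd
ddddddd
ddddddd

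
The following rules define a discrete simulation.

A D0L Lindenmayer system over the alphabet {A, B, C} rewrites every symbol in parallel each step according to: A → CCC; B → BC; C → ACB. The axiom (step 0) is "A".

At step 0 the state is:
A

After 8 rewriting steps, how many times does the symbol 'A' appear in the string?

gen 0: A
gen 1: CCC
gen 2: ACBACBACB
gen 3: CCCACBBCCCCACBBCCCCACBBC
gen 4: ACBACBACBCCCACBBCBCACBACBACBACBCCCACBBCBCACBACBACBACBCCCACBBCBCACB
gen 5: CCCACBBCCCCACBBCCCCACBBCACBACBACBCCCACBBCBCACBBCACBCCCACBB…CCACBBCCCCACBBCCCCACBBCACBACBACBCCCACBBCBCACBBCACBCCCACBBC  (len 177)
gen 6: ACBACBACBCCCACBBCBCACBACBACBACBCCCACBBCBCACBACBACBACBCCCAC…ACBBCBCACBBCACBCCCACBBCBCACBCCCACBBCACBACBACBCCCACBBCBCACB  (len 480)
gen 7: CCCACBBCCCCACBBCCCCACBBCACBACBACBCCCACBBCBCACBBCACBCCCACBB…CCACBBCCCCACBBCCCCACBBCACBACBACBCCCACBBCBCACBBCACBCCCACBBC  (len 1293)
gen 8: ACBACBACBCCCACBBCBCACBACBACBACBCCCACBBCBCACBACBACBACBCCCAC…ACBBCBCACBBCACBCCCACBBCBCACBCCCACBBCACBACBACBCCCACBBCBCACB  (len 3495)

672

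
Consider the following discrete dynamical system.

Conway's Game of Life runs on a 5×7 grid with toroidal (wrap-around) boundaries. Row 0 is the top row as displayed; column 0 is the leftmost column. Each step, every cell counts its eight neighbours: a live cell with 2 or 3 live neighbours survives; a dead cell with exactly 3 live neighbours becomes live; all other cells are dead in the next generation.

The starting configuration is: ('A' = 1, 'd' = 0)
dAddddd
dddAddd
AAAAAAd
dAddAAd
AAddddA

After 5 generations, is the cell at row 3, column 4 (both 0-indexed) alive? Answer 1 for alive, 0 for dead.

step 0: dAddddd
dddAddd
AAAAAAd
dAddAAd
AAddddA
step 1: dAAdddd
AddAddd
AAdddAA
ddddddd
dAAddAA
step 2: dddAddA
ddddddd
AAddddA
ddAdddd
AAAdddd
step 3: AAAdddd
ddddddA
AAddddd
ddAdddA
AAAAddd
step 4: dddAddA
ddAdddA
AAddddA
dddAddA
dddAddA
step 5: AdAAdAA
dAAddAA
dAAddAA
ddAddAA
AdAAAAA

0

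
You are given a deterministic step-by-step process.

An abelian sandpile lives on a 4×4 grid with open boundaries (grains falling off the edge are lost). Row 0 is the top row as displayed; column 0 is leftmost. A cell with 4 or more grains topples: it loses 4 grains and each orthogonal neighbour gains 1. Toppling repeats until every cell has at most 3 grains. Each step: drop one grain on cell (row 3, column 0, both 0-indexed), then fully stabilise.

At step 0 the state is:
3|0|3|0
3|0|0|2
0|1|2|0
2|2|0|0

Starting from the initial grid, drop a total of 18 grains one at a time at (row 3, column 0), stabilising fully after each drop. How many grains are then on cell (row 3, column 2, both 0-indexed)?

1

0) 3|0|3|0
3|0|0|2
0|1|2|0
2|2|0|0
1) 3|0|3|0
3|0|0|2
0|1|2|0
3|2|0|0
2) 3|0|3|0
3|0|0|2
1|1|2|0
0|3|0|0
3) 3|0|3|0
3|0|0|2
1|1|2|0
1|3|0|0
4) 3|0|3|0
3|0|0|2
1|1|2|0
2|3|0|0
5) 3|0|3|0
3|0|0|2
1|1|2|0
3|3|0|0
6) 3|0|3|0
3|0|0|2
2|2|2|0
1|0|1|0
7) 3|0|3|0
3|0|0|2
2|2|2|0
2|0|1|0
8) 3|0|3|0
3|0|0|2
2|2|2|0
3|0|1|0
9) 3|0|3|0
3|0|0|2
3|2|2|0
0|1|1|0
10) 3|0|3|0
3|0|0|2
3|2|2|0
1|1|1|0
11) 3|0|3|0
3|0|0|2
3|2|2|0
2|1|1|0
12) 3|0|3|0
3|0|0|2
3|2|2|0
3|1|1|0
13) 0|1|3|0
1|1|0|2
1|3|2|0
1|2|1|0
14) 0|1|3|0
1|1|0|2
1|3|2|0
2|2|1|0
15) 0|1|3|0
1|1|0|2
1|3|2|0
3|2|1|0
16) 0|1|3|0
1|1|0|2
2|3|2|0
0|3|1|0
17) 0|1|3|0
1|1|0|2
2|3|2|0
1|3|1|0
18) 0|1|3|0
1|1|0|2
2|3|2|0
2|3|1|0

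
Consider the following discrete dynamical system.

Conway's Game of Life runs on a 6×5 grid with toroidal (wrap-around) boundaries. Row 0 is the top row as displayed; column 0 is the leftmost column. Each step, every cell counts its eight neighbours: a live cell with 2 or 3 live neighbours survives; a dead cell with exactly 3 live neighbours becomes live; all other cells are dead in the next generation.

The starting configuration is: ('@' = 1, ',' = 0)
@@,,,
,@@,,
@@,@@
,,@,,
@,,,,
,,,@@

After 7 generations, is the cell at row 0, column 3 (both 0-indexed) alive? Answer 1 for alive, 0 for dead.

gen 0: @@,,,
,@@,,
@@,@@
,,@,,
@,,,,
,,,@@
gen 1: @@,@@
,,,@,
@,,@@
,,@@,
,,,@@
,@,,@
gen 2: ,@,@,
,@,,,
,,,,,
@,@,,
@,,,@
,@,,,
gen 3: @@,,,
,,@,,
,@,,,
@@,,@
@,,,@
,@@,@
gen 4: @,,@,
@,@,,
,@@,,
,@,,@
,,@,,
,,@@@
gen 5: @,,,,
@,@@@
,,@@,
@@,@,
@@@,@
,@@,@
gen 6: ,,,,,
@,@,,
,,,,,
,,,,,
,,,,,
,,@,@
gen 7: ,@,@,
,,,,,
,,,,,
,,,,,
,,,,,
,,,,,

1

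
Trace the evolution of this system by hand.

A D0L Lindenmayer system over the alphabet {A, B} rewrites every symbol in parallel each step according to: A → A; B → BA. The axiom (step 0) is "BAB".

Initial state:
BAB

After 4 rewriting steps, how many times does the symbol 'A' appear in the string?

9

0) BAB
1) BAABA
2) BAAABAA
3) BAAAABAAA
4) BAAAAABAAAA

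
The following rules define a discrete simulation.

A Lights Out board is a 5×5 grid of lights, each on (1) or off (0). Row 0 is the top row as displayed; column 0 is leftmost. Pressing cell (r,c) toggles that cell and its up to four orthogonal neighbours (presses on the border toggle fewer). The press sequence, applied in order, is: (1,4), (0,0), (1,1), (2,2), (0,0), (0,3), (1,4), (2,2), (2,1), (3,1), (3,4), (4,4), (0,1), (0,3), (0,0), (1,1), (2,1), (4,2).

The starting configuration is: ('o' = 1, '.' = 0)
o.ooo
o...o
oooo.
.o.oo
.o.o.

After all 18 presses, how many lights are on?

gen 0: o.ooo
o...o
oooo.
.o.oo
.o.o.
gen 1: o.oo.
o..o.
ooooo
.o.oo
.o.o.
gen 2: .ooo.
...o.
ooooo
.o.oo
.o.o.
gen 3: ..oo.
oooo.
o.ooo
.o.oo
.o.o.
gen 4: ..oo.
oo.o.
oo..o
.oooo
.o.o.
gen 5: oooo.
.o.o.
oo..o
.oooo
.o.o.
gen 6: oo..o
.o...
oo..o
.oooo
.o.o.
gen 7: oo...
.o.oo
oo...
.oooo
.o.o.
gen 8: oo...
.oooo
o.oo.
.o.oo
.o.o.
gen 9: oo...
..ooo
.o.o.
...oo
.o.o.
gen 10: oo...
..ooo
...o.
ooooo
...o.
gen 11: oo...
..ooo
...oo
ooo..
...oo
gen 12: oo...
..ooo
...oo
ooo.o
.....
gen 13: ..o..
.oooo
...oo
ooo.o
.....
gen 14: ...oo
.oo.o
...oo
ooo.o
.....
gen 15: oo.oo
ooo.o
...oo
ooo.o
.....
gen 16: o..oo
....o
.o.oo
ooo.o
.....
gen 17: o..oo
.o..o
o.ooo
o.o.o
.....
gen 18: o..oo
.o..o
o.ooo
o...o
.ooo.

14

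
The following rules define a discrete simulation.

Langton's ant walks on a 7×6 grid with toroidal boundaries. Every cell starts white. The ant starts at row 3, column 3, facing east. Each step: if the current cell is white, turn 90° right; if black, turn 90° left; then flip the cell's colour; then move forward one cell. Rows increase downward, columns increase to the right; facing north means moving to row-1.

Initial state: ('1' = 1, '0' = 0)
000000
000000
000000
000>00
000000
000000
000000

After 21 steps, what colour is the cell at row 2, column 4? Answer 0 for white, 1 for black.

k=0  000000
000000
000000
000>00
000000
000000
000000
k=1  000000
000000
000000
000100
000v00
000000
000000
k=2  000000
000000
000000
000100
00<100
000000
000000
k=3  000000
000000
000000
00^100
001100
000000
000000
k=4  000000
000000
000000
001>00
001100
000000
000000
k=5  000000
000000
000^00
001000
001100
000000
000000
k=6  000000
000000
0001>0
001000
001100
000000
000000
k=7  000000
000000
000110
0010v0
001100
000000
000000
k=8  000000
000000
000110
001<10
001100
000000
000000
k=9  000000
000000
000^10
001110
001100
000000
000000
k=10  000000
000000
00<010
001110
001100
000000
000000
k=11  000000
00^000
001010
001110
001100
000000
000000
k=12  000000
001>00
001010
001110
001100
000000
000000
k=13  000000
001100
001v10
001110
001100
000000
000000
k=14  000000
001100
00<110
001110
001100
000000
000000
k=15  000000
001100
000110
00v110
001100
000000
000000
k=16  000000
001100
000110
000>10
001100
000000
000000
k=17  000000
001100
000^10
000010
001100
000000
000000
k=18  000000
001100
00<010
000010
001100
000000
000000
k=19  000000
00^100
001010
000010
001100
000000
000000
k=20  000000
0<0100
001010
000010
001100
000000
000000
k=21  0^0000
010100
001010
000010
001100
000000
000000

1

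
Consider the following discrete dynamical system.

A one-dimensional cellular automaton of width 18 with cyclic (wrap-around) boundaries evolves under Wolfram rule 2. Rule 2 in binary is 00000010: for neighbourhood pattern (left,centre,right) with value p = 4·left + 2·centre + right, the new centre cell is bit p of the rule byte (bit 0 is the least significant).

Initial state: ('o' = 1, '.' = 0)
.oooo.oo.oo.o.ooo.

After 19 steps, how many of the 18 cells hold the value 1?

1

step 0: .oooo.oo.oo.o.ooo.
step 1: o.................
step 2: .................o
step 3: ................o.
step 4: ...............o..
step 5: ..............o...
step 6: .............o....
step 7: ............o.....
step 8: ...........o......
step 9: ..........o.......
step 10: .........o........
step 11: ........o.........
step 12: .......o..........
step 13: ......o...........
step 14: .....o............
step 15: ....o.............
step 16: ...o..............
step 17: ..o...............
step 18: .o................
step 19: o.................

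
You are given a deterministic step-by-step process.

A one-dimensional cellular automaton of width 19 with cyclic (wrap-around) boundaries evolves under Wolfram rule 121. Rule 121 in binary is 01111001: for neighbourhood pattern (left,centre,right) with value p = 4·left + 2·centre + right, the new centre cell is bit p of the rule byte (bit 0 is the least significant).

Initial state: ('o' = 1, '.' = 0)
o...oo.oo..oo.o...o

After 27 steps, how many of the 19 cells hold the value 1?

10

t=0: o...oo.oo..oo.o...o
t=1: ooo.oooooo.ooo.oo.o
t=2: ..ooo....ooo.oooooo
t=3: o.o.oooo.o.ooo....o
t=4: oo.oo..oo.oo.oooo.o
t=5: .ooooo.ooooooo..ooo
t=6: oo...ooo.....oo.o.o
t=7: .ooo.o.ooooo.ooo.oo
t=8: oo.oo.oo...ooo.oooo
t=9: .ooooooooo.o.ooo...
t=10: .o.......oo.oo.oooo
t=11: o.oooooo.ooooooo..o
t=12: ooo....ooo.....oo.o
t=13: ..oooo.o.ooooo.oooo
t=14: o.o..oo.oo...ooo..o
t=15: oo.o.ooooooo.o.oo.o
t=16: .oo.oo.....oo.ooooo
t=17: oooooooooo.oooo...o
t=18: .........ooo..ooo.o
t=19: oooooooo.o.oo.o.oo.
t=20: o......oo.oooo.oooo
t=21: oooooo.oooo..ooo...
t=22: o....ooo..oo.o.ooo.
t=23: .ooo.o.oo.ooo.oo.oo
t=24: oo.oo.ooooo.ooooooo
t=25: .oooooo...ooo......
t=26: .o....ooo.o.ooooooo
t=27: o.ooo.o.oo.oo.....o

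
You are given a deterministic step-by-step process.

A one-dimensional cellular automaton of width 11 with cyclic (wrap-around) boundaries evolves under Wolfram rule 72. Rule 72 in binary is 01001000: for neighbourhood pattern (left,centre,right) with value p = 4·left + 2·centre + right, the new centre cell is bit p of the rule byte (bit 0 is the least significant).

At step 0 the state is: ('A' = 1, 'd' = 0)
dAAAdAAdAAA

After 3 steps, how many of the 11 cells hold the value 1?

t=0: dAAAdAAdAAA
t=1: dAdAdAAdAdA
t=2: dddddAAdddd
t=3: dddddAAdddd

2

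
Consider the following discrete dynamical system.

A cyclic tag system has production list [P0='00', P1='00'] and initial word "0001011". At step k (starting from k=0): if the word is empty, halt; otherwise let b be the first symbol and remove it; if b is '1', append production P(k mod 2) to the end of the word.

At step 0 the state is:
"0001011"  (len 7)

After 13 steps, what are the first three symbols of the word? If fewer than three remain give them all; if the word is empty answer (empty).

(empty)

t=0: "0001011"  (len 7)
t=1: "001011"  (len 6)
t=2: "01011"  (len 5)
t=3: "1011"  (len 4)
t=4: "01100"  (len 5)
t=5: "1100"  (len 4)
t=6: "10000"  (len 5)
t=7: "000000"  (len 6)
t=8: "00000"  (len 5)
t=9: "0000"  (len 4)
t=10: "000"  (len 3)
t=11: "00"  (len 2)
t=12: "0"  (len 1)
t=13: (halted — word empty)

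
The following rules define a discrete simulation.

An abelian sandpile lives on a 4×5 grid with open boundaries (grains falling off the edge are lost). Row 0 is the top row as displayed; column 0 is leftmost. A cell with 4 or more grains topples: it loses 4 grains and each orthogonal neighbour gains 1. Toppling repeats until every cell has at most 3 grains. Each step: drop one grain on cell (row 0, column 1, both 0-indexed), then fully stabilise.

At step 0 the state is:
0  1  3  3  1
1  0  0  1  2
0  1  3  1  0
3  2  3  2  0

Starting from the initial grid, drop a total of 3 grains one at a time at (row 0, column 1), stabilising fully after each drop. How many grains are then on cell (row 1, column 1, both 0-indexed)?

1

0) 0  1  3  3  1
1  0  0  1  2
0  1  3  1  0
3  2  3  2  0
1) 0  2  3  3  1
1  0  0  1  2
0  1  3  1  0
3  2  3  2  0
2) 0  3  3  3  1
1  0  0  1  2
0  1  3  1  0
3  2  3  2  0
3) 1  1  1  0  2
1  1  1  2  2
0  1  3  1  0
3  2  3  2  0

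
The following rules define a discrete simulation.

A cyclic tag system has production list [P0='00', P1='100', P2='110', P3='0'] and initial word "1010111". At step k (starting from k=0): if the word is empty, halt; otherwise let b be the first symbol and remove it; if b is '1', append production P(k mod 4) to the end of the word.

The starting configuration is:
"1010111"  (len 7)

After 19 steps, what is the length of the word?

16

[0] "1010111"  (len 7)
[1] "01011100"  (len 8)
[2] "1011100"  (len 7)
[3] "011100110"  (len 9)
[4] "11100110"  (len 8)
[5] "110011000"  (len 9)
[6] "10011000100"  (len 11)
[7] "0011000100110"  (len 13)
[8] "011000100110"  (len 12)
[9] "11000100110"  (len 11)
[10] "1000100110100"  (len 13)
[11] "000100110100110"  (len 15)
[12] "00100110100110"  (len 14)
[13] "0100110100110"  (len 13)
[14] "100110100110"  (len 12)
[15] "00110100110110"  (len 14)
[16] "0110100110110"  (len 13)
[17] "110100110110"  (len 12)
[18] "10100110110100"  (len 14)
[19] "0100110110100110"  (len 16)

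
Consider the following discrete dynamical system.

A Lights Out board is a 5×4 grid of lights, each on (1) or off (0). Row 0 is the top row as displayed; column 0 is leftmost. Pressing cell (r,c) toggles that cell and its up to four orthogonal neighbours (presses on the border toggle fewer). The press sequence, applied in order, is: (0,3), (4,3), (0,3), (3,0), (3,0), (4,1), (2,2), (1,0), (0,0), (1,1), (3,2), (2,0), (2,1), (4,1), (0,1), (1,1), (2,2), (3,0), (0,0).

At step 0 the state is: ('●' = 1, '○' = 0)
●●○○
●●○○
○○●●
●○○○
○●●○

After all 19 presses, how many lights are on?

12

[0] ●●○○
●●○○
○○●●
●○○○
○●●○
[1] ●●●●
●●○●
○○●●
●○○○
○●●○
[2] ●●●●
●●○●
○○●●
●○○●
○●○●
[3] ●●○○
●●○○
○○●●
●○○●
○●○●
[4] ●●○○
●●○○
●○●●
○●○●
●●○●
[5] ●●○○
●●○○
○○●●
●○○●
○●○●
[6] ●●○○
●●○○
○○●●
●●○●
●○●●
[7] ●●○○
●●●○
○●○○
●●●●
●○●●
[8] ○●○○
○○●○
●●○○
●●●●
●○●●
[9] ●○○○
●○●○
●●○○
●●●●
●○●●
[10] ●●○○
○●○○
●○○○
●●●●
●○●●
[11] ●●○○
○●○○
●○●○
●○○○
●○○●
[12] ●●○○
●●○○
○●●○
○○○○
●○○●
[13] ●●○○
●○○○
●○○○
○●○○
●○○●
[14] ●●○○
●○○○
●○○○
○○○○
○●●●
[15] ○○●○
●●○○
●○○○
○○○○
○●●●
[16] ○●●○
○○●○
●●○○
○○○○
○●●●
[17] ○●●○
○○○○
●○●●
○○●○
○●●●
[18] ○●●○
○○○○
○○●●
●●●○
●●●●
[19] ●○●○
●○○○
○○●●
●●●○
●●●●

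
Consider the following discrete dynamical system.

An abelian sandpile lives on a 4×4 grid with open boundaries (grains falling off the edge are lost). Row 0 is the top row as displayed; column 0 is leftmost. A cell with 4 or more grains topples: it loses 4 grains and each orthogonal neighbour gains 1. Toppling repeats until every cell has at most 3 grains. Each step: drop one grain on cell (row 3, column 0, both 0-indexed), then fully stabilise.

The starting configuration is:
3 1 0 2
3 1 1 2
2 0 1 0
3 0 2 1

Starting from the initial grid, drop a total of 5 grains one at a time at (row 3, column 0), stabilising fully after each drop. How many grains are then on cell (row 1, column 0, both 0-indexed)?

t=0: 3 1 0 2
3 1 1 2
2 0 1 0
3 0 2 1
t=1: 3 1 0 2
3 1 1 2
3 0 1 0
0 1 2 1
t=2: 3 1 0 2
3 1 1 2
3 0 1 0
1 1 2 1
t=3: 3 1 0 2
3 1 1 2
3 0 1 0
2 1 2 1
t=4: 3 1 0 2
3 1 1 2
3 0 1 0
3 1 2 1
t=5: 0 2 0 2
1 2 1 2
1 1 1 0
1 2 2 1

1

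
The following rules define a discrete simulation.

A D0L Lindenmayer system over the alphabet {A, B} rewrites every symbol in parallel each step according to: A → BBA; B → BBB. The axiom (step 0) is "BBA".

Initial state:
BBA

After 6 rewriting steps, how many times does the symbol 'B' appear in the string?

2186

k=0  BBA
k=1  BBBBBBBBA
k=2  BBBBBBBBBBBBBBBBBBBBBBBBBBA
k=3  BBBBBBBBBBBBBBBBBBBBBBBBBBBBBBBBBBBBBBBBBBBBBBBBBBBBBBBBBBBBBBBBBBBBBBBBBBBBBBBBA
k=4  BBBBBBBBBBBBBBBBBBBBBBBBBBBBBBBBBBBBBBBBBBBBBBBBBBBBBBBBBB…BBBBBBBBBBBBBBBBBBBBBBBBBBBBBBBBBBBBBBBBBBBBBBBBBBBBBBBBBA  (len 243)
k=5  BBBBBBBBBBBBBBBBBBBBBBBBBBBBBBBBBBBBBBBBBBBBBBBBBBBBBBBBBB…BBBBBBBBBBBBBBBBBBBBBBBBBBBBBBBBBBBBBBBBBBBBBBBBBBBBBBBBBA  (len 729)
k=6  BBBBBBBBBBBBBBBBBBBBBBBBBBBBBBBBBBBBBBBBBBBBBBBBBBBBBBBBBB…BBBBBBBBBBBBBBBBBBBBBBBBBBBBBBBBBBBBBBBBBBBBBBBBBBBBBBBBBA  (len 2187)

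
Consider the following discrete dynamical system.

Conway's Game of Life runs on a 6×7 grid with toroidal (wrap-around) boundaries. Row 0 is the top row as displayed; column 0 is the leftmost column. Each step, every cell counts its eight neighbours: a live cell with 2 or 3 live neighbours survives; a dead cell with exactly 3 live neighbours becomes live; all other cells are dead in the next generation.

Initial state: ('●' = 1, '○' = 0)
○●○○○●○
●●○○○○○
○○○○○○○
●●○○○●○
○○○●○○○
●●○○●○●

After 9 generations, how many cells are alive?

11

[0] ○●○○○●○
●●○○○○○
○○○○○○○
●●○○○●○
○○○●○○○
●●○○●○●
[1] ○○●○○●○
●●○○○○○
○○○○○○●
○○○○○○○
○○●○●●○
●●●○●●●
[2] ○○●●●●○
●●○○○○●
●○○○○○○
○○○○○●○
●○●○●○○
●○●○○○○
[3] ○○●●●●○
●●●●●●●
●●○○○○○
○●○○○○●
○○○●○○●
○○●○○●●
[4] ○○○○○○○
○○○○○○○
○○○●●○○
○●●○○○●
○○●○○○●
○○●○○○●
[5] ○○○○○○○
○○○○○○○
○○●●○○○
●●●○○●○
○○●●○●●
○○○○○○○
[6] ○○○○○○○
○○○○○○○
○○●●○○○
●○○○○●○
●○●●●●●
○○○○○○○
[7] ○○○○○○○
○○○○○○○
○○○○○○○
●○○○○●○
●●○●●●○
○○○●●●●
[8] ○○○○●●○
○○○○○○○
○○○○○○○
●●○○○●○
●●●●○○○
●○●●○○●
[9] ○○○●●●●
○○○○○○○
○○○○○○○
●○○○○○●
○○○●●○○
●○○○○●●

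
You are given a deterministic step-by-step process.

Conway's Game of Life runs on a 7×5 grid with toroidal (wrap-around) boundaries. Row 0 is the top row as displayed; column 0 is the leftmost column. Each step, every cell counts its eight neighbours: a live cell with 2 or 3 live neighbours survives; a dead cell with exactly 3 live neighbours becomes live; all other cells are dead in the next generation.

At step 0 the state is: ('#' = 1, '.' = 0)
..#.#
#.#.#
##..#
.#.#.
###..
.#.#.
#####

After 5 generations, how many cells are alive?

6

[0] ..#.#
#.#.#
##..#
.#.#.
###..
.#.#.
#####
[1] .....
..#..
.....
...#.
#..##
.....
.....
[2] .....
.....
.....
...#.
...##
....#
.....
[3] .....
.....
.....
...##
...##
...##
.....
[4] .....
.....
.....
...##
#.#..
...##
.....
[5] .....
.....
.....
...##
#.#..
...##
.....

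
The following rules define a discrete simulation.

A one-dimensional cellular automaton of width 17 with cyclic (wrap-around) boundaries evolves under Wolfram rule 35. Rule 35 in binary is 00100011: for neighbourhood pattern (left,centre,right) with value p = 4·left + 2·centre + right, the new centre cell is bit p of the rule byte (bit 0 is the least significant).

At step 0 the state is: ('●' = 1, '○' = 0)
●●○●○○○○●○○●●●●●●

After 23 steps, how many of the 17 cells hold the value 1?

k=0  ●●○●○○○○●○○●●●●●●
k=1  ○○●○○●●●○○●○○○○○○
k=2  ●●○○●○○○○●○○●●●●●
k=3  ○○○●○○●●●○○●○○○○○
k=4  ●●●○○●○○○○●○○●●●●
k=5  ○○○○●○○●●●○○●○○○○
k=6  ●●●●○○●○○○○●○○●●●
k=7  ○○○○○●○○●●●○○●○○○
k=8  ●●●●●○○●○○○○●○○●●
k=9  ○○○○○○●○○●●●○○●○○
k=10  ●●●●●●○○●○○○○●○○●
k=11  ○○○○○○○●○○●●●○○●○
k=12  ●●●●●●●○○●○○○○●○○
k=13  ○○○○○○○○●○○●●●○○●
k=14  ○●●●●●●●○○●○○○○●○
k=15  ●○○○○○○○○●○○●●●○○
k=16  ○○●●●●●●●○○●○○○○●
k=17  ○●○○○○○○○○●○○●●●○
k=18  ●○○●●●●●●●○○●○○○○
k=19  ○○●○○○○○○○○●○○●●●
k=20  ○●○○●●●●●●●○○●○○○
k=21  ●○○●○○○○○○○○●○○●●
k=22  ○○●○○●●●●●●●○○●○○
k=23  ●●○○●○○○○○○○○●○○●

5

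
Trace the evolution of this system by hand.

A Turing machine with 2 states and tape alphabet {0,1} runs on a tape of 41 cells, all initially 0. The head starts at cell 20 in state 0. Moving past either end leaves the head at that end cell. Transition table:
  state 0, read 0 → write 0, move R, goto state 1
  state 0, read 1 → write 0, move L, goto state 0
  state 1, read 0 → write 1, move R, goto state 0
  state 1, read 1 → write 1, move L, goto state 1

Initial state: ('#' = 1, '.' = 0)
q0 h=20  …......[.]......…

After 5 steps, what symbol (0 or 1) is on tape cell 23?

1

0) q0 h=20  …......[.]......…
1) q1 h=21  …......[.]......…
2) q0 h=22  ….....#[.]......…
3) q1 h=23  …....#.[.]......…
4) q0 h=24  …...#.#[.]......…
5) q1 h=25  …..#.#.[.]......…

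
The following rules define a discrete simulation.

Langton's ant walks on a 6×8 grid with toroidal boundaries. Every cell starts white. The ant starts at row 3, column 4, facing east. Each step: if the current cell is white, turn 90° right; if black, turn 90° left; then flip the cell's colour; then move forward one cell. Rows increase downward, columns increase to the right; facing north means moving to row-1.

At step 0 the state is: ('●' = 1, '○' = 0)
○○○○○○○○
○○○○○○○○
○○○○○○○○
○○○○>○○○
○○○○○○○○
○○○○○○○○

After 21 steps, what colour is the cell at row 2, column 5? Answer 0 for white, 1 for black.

1

gen 0: ○○○○○○○○
○○○○○○○○
○○○○○○○○
○○○○>○○○
○○○○○○○○
○○○○○○○○
gen 1: ○○○○○○○○
○○○○○○○○
○○○○○○○○
○○○○●○○○
○○○○v○○○
○○○○○○○○
gen 2: ○○○○○○○○
○○○○○○○○
○○○○○○○○
○○○○●○○○
○○○<●○○○
○○○○○○○○
gen 3: ○○○○○○○○
○○○○○○○○
○○○○○○○○
○○○^●○○○
○○○●●○○○
○○○○○○○○
gen 4: ○○○○○○○○
○○○○○○○○
○○○○○○○○
○○○●>○○○
○○○●●○○○
○○○○○○○○
gen 5: ○○○○○○○○
○○○○○○○○
○○○○^○○○
○○○●○○○○
○○○●●○○○
○○○○○○○○
gen 6: ○○○○○○○○
○○○○○○○○
○○○○●>○○
○○○●○○○○
○○○●●○○○
○○○○○○○○
gen 7: ○○○○○○○○
○○○○○○○○
○○○○●●○○
○○○●○v○○
○○○●●○○○
○○○○○○○○
gen 8: ○○○○○○○○
○○○○○○○○
○○○○●●○○
○○○●<●○○
○○○●●○○○
○○○○○○○○
gen 9: ○○○○○○○○
○○○○○○○○
○○○○^●○○
○○○●●●○○
○○○●●○○○
○○○○○○○○
gen 10: ○○○○○○○○
○○○○○○○○
○○○<○●○○
○○○●●●○○
○○○●●○○○
○○○○○○○○
gen 11: ○○○○○○○○
○○○^○○○○
○○○●○●○○
○○○●●●○○
○○○●●○○○
○○○○○○○○
gen 12: ○○○○○○○○
○○○●>○○○
○○○●○●○○
○○○●●●○○
○○○●●○○○
○○○○○○○○
gen 13: ○○○○○○○○
○○○●●○○○
○○○●v●○○
○○○●●●○○
○○○●●○○○
○○○○○○○○
gen 14: ○○○○○○○○
○○○●●○○○
○○○<●●○○
○○○●●●○○
○○○●●○○○
○○○○○○○○
gen 15: ○○○○○○○○
○○○●●○○○
○○○○●●○○
○○○v●●○○
○○○●●○○○
○○○○○○○○
gen 16: ○○○○○○○○
○○○●●○○○
○○○○●●○○
○○○○>●○○
○○○●●○○○
○○○○○○○○
gen 17: ○○○○○○○○
○○○●●○○○
○○○○^●○○
○○○○○●○○
○○○●●○○○
○○○○○○○○
gen 18: ○○○○○○○○
○○○●●○○○
○○○<○●○○
○○○○○●○○
○○○●●○○○
○○○○○○○○
gen 19: ○○○○○○○○
○○○^●○○○
○○○●○●○○
○○○○○●○○
○○○●●○○○
○○○○○○○○
gen 20: ○○○○○○○○
○○<○●○○○
○○○●○●○○
○○○○○●○○
○○○●●○○○
○○○○○○○○
gen 21: ○○^○○○○○
○○●○●○○○
○○○●○●○○
○○○○○●○○
○○○●●○○○
○○○○○○○○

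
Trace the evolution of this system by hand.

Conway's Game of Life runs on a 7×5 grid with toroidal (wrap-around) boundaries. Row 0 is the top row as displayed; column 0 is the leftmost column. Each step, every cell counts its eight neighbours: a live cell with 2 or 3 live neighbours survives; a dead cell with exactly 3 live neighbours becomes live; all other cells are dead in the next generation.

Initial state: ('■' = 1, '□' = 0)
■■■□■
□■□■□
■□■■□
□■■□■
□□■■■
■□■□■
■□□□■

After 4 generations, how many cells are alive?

3

k=0  ■■■□■
□■□■□
■□■■□
□■■□■
□□■■■
■□■□■
■□□□■
k=1  □□■□□
□□□□□
■□□□□
□□□□□
□□□□□
□□■□□
□□■□□
k=2  □□□□□
□□□□□
□□□□□
□□□□□
□□□□□
□□□□□
□■■■□
k=3  □□■□□
□□□□□
□□□□□
□□□□□
□□□□□
□□■□□
□□■□□
k=4  □□□□□
□□□□□
□□□□□
□□□□□
□□□□□
□□□□□
□■■■□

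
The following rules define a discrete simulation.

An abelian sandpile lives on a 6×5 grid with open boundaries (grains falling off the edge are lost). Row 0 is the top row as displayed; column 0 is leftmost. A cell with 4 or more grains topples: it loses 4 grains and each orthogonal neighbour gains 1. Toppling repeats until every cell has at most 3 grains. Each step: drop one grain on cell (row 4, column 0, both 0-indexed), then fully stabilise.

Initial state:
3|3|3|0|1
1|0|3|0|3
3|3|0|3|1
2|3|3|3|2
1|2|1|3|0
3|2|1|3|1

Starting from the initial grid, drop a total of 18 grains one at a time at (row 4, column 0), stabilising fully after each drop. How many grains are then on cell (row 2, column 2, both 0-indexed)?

3

t=0: 3|3|3|0|1
1|0|3|0|3
3|3|0|3|1
2|3|3|3|2
1|2|1|3|0
3|2|1|3|1
t=1: 3|3|3|0|1
1|0|3|0|3
3|3|0|3|1
2|3|3|3|2
2|2|1|3|0
3|2|1|3|1
t=2: 3|3|3|0|1
1|0|3|0|3
3|3|0|3|1
2|3|3|3|2
3|2|1|3|0
3|2|1|3|1
t=3: 3|3|3|0|1
1|0|3|0|3
3|3|0|3|1
3|3|3|3|2
1|3|1|3|0
0|3|1|3|1
t=4: 3|3|3|0|1
1|0|3|0|3
3|3|0|3|1
3|3|3|3|2
2|3|1|3|0
0|3|1|3|1
t=5: 3|3|3|0|1
1|0|3|0|3
3|3|0|3|1
3|3|3|3|2
3|3|1|3|0
0|3|1|3|1
t=6: 3|3|3|0|1
2|1|3|1|3
1|1|3|0|2
2|3|2|2|3
2|3|1|2|1
2|1|0|1|2
t=7: 3|3|3|0|1
2|1|3|1|3
1|1|3|0|2
2|3|2|2|3
3|3|1|2|1
2|1|0|1|2
t=8: 3|3|3|0|1
2|1|3|1|3
2|2|3|0|2
0|1|3|2|3
2|1|2|2|1
3|2|0|1|2
t=9: 3|3|3|0|1
2|1|3|1|3
2|2|3|0|2
0|1|3|2|3
3|1|2|2|1
3|2|0|1|2
t=10: 3|3|3|0|1
2|1|3|1|3
2|2|3|0|2
1|1|3|2|3
1|2|2|2|1
0|3|0|1|2
t=11: 3|3|3|0|1
2|1|3|1|3
2|2|3|0|2
1|1|3|2|3
2|2|2|2|1
0|3|0|1|2
t=12: 3|3|3|0|1
2|1|3|1|3
2|2|3|0|2
1|1|3|2|3
3|2|2|2|1
0|3|0|1|2
t=13: 3|3|3|0|1
2|1|3|1|3
2|2|3|0|2
2|1|3|2|3
0|3|2|2|1
1|3|0|1|2
t=14: 3|3|3|0|1
2|1|3|1|3
2|2|3|0|2
2|1|3|2|3
1|3|2|2|1
1|3|0|1|2
t=15: 3|3|3|0|1
2|1|3|1|3
2|2|3|0|2
2|1|3|2|3
2|3|2|2|1
1|3|0|1|2
t=16: 3|3|3|0|1
2|1|3|1|3
2|2|3|0|2
2|1|3|2|3
3|3|2|2|1
1|3|0|1|2
t=17: 3|3|3|0|1
2|1|3|1|3
2|2|3|0|2
3|2|3|2|3
1|1|3|2|1
3|0|1|1|2
t=18: 3|3|3|0|1
2|1|3|1|3
2|2|3|0|2
3|2|3|2|3
2|1|3|2|1
3|0|1|1|2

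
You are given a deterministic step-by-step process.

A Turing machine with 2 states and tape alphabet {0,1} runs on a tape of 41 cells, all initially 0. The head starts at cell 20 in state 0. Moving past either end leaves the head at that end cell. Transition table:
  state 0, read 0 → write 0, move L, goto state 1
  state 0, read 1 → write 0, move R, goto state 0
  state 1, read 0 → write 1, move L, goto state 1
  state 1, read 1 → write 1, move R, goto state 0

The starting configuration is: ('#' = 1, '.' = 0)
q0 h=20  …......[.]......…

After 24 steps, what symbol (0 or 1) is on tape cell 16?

1

step 0: q0 h=20  …......[.]......…
step 1: q1 h=19  …......[.]......…
step 2: q1 h=18  …......[.]#.....…
step 3: q1 h=17  …......[.]##....…
step 4: q1 h=16  …......[.]###...…
step 5: q1 h=15  …......[.]####..…
step 6: q1 h=14  …......[.]#####.…
step 7: q1 h=13  …......[.]######…
step 8: q1 h=12  …......[.]######…
step 9: q1 h=11  …......[.]######…
step 10: q1 h=10  …......[.]######…
step 11: q1 h= 9  …......[.]######…
step 12: q1 h= 8  …......[.]######…
step 13: q1 h= 7  …......[.]######…
step 14: q1 h= 6  |......[.]######…
step 15: q1 h= 5  |.....[.]######…
step 16: q1 h= 4  |....[.]######…
step 17: q1 h= 3  |...[.]######…
step 18: q1 h= 2  |..[.]######…
step 19: q1 h= 1  |.[.]######…
step 20: q1 h= 0  |[.]######…
step 21: q1 h= 0  |[#]######…
step 22: q0 h= 1  |#[#]######…
step 23: q0 h= 2  |#.[#]######…
step 24: q0 h= 3  |#..[#]######…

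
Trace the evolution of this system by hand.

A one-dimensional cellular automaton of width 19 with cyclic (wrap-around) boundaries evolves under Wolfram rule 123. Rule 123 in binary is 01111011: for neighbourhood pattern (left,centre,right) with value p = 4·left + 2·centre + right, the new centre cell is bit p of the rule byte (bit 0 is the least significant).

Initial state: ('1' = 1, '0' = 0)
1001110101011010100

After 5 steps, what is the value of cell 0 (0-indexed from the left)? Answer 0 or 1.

0

k=0  1001110101011010100
k=1  0111011010111101011
k=2  1101111101100110111
k=3  0111000111111111100
k=4  1101111100000000111
k=5  0111000111111111100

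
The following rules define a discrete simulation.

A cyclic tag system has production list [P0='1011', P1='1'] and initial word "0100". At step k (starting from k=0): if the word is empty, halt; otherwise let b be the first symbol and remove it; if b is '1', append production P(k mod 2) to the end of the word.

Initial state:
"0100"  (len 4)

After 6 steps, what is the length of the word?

4

step 0: "0100"  (len 4)
step 1: "100"  (len 3)
step 2: "001"  (len 3)
step 3: "01"  (len 2)
step 4: "1"  (len 1)
step 5: "1011"  (len 4)
step 6: "0111"  (len 4)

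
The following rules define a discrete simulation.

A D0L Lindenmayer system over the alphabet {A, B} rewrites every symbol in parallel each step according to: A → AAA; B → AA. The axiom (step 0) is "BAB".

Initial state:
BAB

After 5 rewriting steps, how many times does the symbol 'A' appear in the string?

567

k=0  BAB
k=1  AAAAAAA
k=2  AAAAAAAAAAAAAAAAAAAAA
k=3  AAAAAAAAAAAAAAAAAAAAAAAAAAAAAAAAAAAAAAAAAAAAAAAAAAAAAAAAAAAAAAA
k=4  AAAAAAAAAAAAAAAAAAAAAAAAAAAAAAAAAAAAAAAAAAAAAAAAAAAAAAAAAA…AAAAAAAAAAAAAAAAAAAAAAAAAAAAAAAAAAAAAAAAAAAAAAAAAAAAAAAAAA  (len 189)
k=5  AAAAAAAAAAAAAAAAAAAAAAAAAAAAAAAAAAAAAAAAAAAAAAAAAAAAAAAAAA…AAAAAAAAAAAAAAAAAAAAAAAAAAAAAAAAAAAAAAAAAAAAAAAAAAAAAAAAAA  (len 567)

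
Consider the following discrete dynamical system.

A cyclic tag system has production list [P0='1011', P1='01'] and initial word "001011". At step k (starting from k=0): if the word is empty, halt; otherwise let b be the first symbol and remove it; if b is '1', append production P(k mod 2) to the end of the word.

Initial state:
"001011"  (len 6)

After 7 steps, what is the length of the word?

step 0: "001011"  (len 6)
step 1: "01011"  (len 5)
step 2: "1011"  (len 4)
step 3: "0111011"  (len 7)
step 4: "111011"  (len 6)
step 5: "110111011"  (len 9)
step 6: "1011101101"  (len 10)
step 7: "0111011011011"  (len 13)

13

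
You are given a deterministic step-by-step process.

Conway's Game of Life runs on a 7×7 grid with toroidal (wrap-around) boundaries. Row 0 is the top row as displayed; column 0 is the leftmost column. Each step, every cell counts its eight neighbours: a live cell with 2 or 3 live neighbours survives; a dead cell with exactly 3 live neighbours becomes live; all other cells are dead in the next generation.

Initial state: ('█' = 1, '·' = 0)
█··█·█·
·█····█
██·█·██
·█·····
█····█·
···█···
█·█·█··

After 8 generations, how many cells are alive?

t=0: █··█·█·
·█····█
██·█·██
·█·····
█····█·
···█···
█·█·█··
t=1: █·████·
·█·····
·█···██
·██·██·
·······
·█·██·█
·██·█·█
t=2: █···███
·█·█···
·█··███
███·███
██·····
·█·██··
······█
t=3: █···███
·███···
·······
··███··
·······
·██····
···█··█
t=4: ██··███
███████
·█··█··
···█···
·█·····
··█····
·████·█
t=5: ·······
·······
·█····█
··█····
··█····
█······
····█·█
t=6: ·······
·······
·······
·██····
·█·····
·······
·······
t=7: ·······
·······
·······
·██····
·██····
·······
·······
t=8: ·······
·······
·······
·██····
·██····
·······
·······

4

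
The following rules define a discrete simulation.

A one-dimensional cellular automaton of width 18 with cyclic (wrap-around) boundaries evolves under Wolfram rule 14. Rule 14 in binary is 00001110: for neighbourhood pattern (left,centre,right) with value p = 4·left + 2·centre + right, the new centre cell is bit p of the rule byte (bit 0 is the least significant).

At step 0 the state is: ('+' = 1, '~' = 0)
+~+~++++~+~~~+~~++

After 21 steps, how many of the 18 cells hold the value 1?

8

step 0: +~+~++++~+~~~+~~++
step 1: ~~+~+~~~~+~~++~++~
step 2: ~++~+~~~++~++~~+~~
step 3: ++~~+~~++~~+~~++~~
step 4: +~~++~++~~++~++~~+
step 5: ~~++~~+~~++~~+~~++
step 6: ~++~~++~++~~++~++~
step 7: ++~~++~~+~~++~~+~~
step 8: +~~++~~++~++~~++~+
step 9: ~~++~~++~~+~~++~~+
step 10: ~++~~++~~++~++~~++
step 11: ~+~~++~~++~~+~~++~
step 12: ++~++~~++~~++~++~~
step 13: +~~+~~++~~++~~+~~+
step 14: ~~++~++~~++~~++~++
step 15: ~++~~+~~++~~++~~+~
step 16: ++~~++~++~~++~~++~
step 17: +~~++~~+~~++~~++~~
step 18: +~++~~++~++~~++~~+
step 19: ~~+~~++~~+~~++~~++
step 20: ~++~++~~++~++~~++~
step 21: ++~~+~~++~~+~~++~~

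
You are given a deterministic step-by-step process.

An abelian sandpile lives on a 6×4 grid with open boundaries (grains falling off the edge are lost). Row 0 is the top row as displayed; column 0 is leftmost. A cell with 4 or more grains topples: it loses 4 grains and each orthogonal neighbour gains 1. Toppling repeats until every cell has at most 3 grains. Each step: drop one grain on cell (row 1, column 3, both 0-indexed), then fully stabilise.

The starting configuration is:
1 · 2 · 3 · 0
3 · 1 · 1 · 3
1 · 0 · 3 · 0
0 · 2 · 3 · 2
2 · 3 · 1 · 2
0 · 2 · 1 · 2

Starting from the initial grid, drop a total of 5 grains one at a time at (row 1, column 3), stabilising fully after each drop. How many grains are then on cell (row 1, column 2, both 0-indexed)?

3

t=0: 1 · 2 · 3 · 0
3 · 1 · 1 · 3
1 · 0 · 3 · 0
0 · 2 · 3 · 2
2 · 3 · 1 · 2
0 · 2 · 1 · 2
t=1: 1 · 2 · 3 · 1
3 · 1 · 2 · 0
1 · 0 · 3 · 1
0 · 2 · 3 · 2
2 · 3 · 1 · 2
0 · 2 · 1 · 2
t=2: 1 · 2 · 3 · 1
3 · 1 · 2 · 1
1 · 0 · 3 · 1
0 · 2 · 3 · 2
2 · 3 · 1 · 2
0 · 2 · 1 · 2
t=3: 1 · 2 · 3 · 1
3 · 1 · 2 · 2
1 · 0 · 3 · 1
0 · 2 · 3 · 2
2 · 3 · 1 · 2
0 · 2 · 1 · 2
t=4: 1 · 2 · 3 · 1
3 · 1 · 2 · 3
1 · 0 · 3 · 1
0 · 2 · 3 · 2
2 · 3 · 1 · 2
0 · 2 · 1 · 2
t=5: 1 · 2 · 3 · 2
3 · 1 · 3 · 0
1 · 0 · 3 · 2
0 · 2 · 3 · 2
2 · 3 · 1 · 2
0 · 2 · 1 · 2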